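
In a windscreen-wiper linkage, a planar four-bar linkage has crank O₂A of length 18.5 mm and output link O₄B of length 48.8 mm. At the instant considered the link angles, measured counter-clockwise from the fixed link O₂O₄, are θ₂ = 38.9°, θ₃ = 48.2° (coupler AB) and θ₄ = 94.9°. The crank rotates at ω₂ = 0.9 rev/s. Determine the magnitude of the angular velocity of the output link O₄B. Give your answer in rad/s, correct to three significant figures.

ω₂ = 5.655 rad/s (from 0.9 rev/s).
Differentiating the loop-closure r₂e^{iθ₂}+r₃e^{iθ₃}=r₁+r₄e^{iθ₄} gives r₂ω₂e^{iθ₂}+r₃ω₃e^{iθ₃}=r₄ω₄e^{iθ₄}.
Eliminating the other unknown: ω₄ = r₂ω₂ sin(θ₂−θ₃) / [r₄ sin(θ₄−θ₃)].
Numerator sine = -0.16160; denominator sine = +0.72777.
Result = 0.0185·5.655·(-0.16160) / (0.0488·(+0.72777)) = -0.47603 rad/s; magnitude 0.47603 rad/s.

0.476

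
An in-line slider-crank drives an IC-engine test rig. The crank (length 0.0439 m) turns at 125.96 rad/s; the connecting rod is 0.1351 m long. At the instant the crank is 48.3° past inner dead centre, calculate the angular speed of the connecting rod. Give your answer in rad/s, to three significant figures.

ω = 126 rad/s
The rod makes angle φ with the slider axis where L sinφ = r sinθ; differentiating, L cosφ·φ̇ = r ω cosθ.
L cosφ = √(L² − r² sin²θ) = 0.13106 m.
|ω_rod| = r ω |cosθ| / √(L² − r² sin²θ) = 0.0439·126·0.66523/0.13106 = 28.066 rad/s.

28.1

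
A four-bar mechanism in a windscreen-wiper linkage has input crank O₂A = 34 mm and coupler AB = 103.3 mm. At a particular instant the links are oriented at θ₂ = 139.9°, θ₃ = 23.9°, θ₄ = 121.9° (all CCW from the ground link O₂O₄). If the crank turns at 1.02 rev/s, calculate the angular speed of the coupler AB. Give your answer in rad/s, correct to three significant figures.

0.658

ω₂ = 6.409 rad/s (from 1.02 rev/s).
Differentiating the loop-closure r₂e^{iθ₂}+r₃e^{iθ₃}=r₁+r₄e^{iθ₄} gives r₂ω₂e^{iθ₂}+r₃ω₃e^{iθ₃}=r₄ω₄e^{iθ₄}.
Eliminating the other unknown: ω₃ = r₂ω₂ sin(θ₄−θ₂) / [r₃ sin(θ₃−θ₄)].
Numerator sine = -0.30902; denominator sine = -0.99027.
Result = 0.034·6.409·(-0.30902) / (0.1033·(-0.99027)) = +0.65825 rad/s; magnitude 0.65825 rad/s.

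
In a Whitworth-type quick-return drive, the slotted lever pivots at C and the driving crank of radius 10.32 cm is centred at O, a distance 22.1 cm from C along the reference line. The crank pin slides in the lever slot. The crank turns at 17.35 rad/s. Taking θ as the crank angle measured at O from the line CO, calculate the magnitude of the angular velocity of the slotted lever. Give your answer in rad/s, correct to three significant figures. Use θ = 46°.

5.04

ω = 17.35 rad/s
Crank pin A relative to C: A = (d + r cosθ, r sinθ); lever angle φ = atan2(r sinθ, d + r cosθ).
Differentiating tanφ: φ̇ = rω(d cosθ + r)/(d² + r² + 2dr cosθ).
d² + r² + 2dr cosθ = |CA|² = 0.0911777 m²;  d cosθ + r = +0.25672 m.
|ω_lever| = |0.1032·17.35·+0.25672| / 0.0911777 = 5.0414 rad/s.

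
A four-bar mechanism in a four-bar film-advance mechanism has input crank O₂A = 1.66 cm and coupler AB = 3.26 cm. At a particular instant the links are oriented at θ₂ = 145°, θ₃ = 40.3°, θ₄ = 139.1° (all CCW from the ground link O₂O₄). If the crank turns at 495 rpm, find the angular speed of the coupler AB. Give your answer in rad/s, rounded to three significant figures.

ω₂ = 51.84 rad/s (from 495 rpm).
Differentiating the loop-closure r₂e^{iθ₂}+r₃e^{iθ₃}=r₁+r₄e^{iθ₄} gives r₂ω₂e^{iθ₂}+r₃ω₃e^{iθ₃}=r₄ω₄e^{iθ₄}.
Eliminating the other unknown: ω₃ = r₂ω₂ sin(θ₄−θ₂) / [r₃ sin(θ₃−θ₄)].
Numerator sine = -0.10279; denominator sine = -0.98823.
Result = 0.0166·51.84·(-0.10279) / (0.0326·(-0.98823)) = +2.7455 rad/s; magnitude 2.7455 rad/s.

2.75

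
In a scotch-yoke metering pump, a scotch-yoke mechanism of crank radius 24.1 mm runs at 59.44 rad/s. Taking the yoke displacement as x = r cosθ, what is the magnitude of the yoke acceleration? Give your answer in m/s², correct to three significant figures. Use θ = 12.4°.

83.2

ω = 59.44 rad/s
x = r cosθ ⇒ ẍ = −rω² cosθ (ω constant).
|a| = rω²|cosθ| = 0.0241·(59.44)²·|cos 12.4°| = 83.162 m/s².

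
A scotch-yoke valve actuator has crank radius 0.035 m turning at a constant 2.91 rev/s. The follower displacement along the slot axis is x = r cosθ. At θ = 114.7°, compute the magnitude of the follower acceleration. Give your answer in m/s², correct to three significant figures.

4.89

ω = 18.28 rad/s (from 2.91 rev/s).
x = r cosθ ⇒ ẍ = −rω² cosθ (ω constant).
|a| = rω²|cosθ| = 0.035·(18.28)²·|cos 114.7°| = 4.8894 m/s².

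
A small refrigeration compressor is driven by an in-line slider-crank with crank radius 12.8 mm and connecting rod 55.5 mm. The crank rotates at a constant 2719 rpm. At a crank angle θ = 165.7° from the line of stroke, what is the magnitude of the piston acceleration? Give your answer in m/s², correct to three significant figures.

794

ω = 2π·2719/60 = 284.7 rad/s
x(θ) = r cosθ + √(L² − r² sin²θ); with ω constant, a = ω²·d²x/dθ².
d²x/dθ² = −r cosθ − r²(cos2θ)/√u − r⁴ sin²2θ/(4u^{3/2}),  u = L² − r² sin²θ = 0.00307025 m².
Substituting r = 0.0128 m, L = 0.0555 m, θ = 165.7°: d²x/dθ² = +0.0097983 m.
a = ω²·d²x/dθ² = (284.7)²·(+0.0097983) = +794.37 m/s²;  |a| = 794.37 m/s².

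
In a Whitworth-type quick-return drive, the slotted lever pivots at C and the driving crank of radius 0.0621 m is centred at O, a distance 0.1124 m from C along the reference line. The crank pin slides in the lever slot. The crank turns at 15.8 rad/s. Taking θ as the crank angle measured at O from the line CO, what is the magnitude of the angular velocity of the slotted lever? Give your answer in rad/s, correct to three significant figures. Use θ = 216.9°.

5.12

ω = 15.8 rad/s
Crank pin A relative to C: A = (d + r cosθ, r sinθ); lever angle φ = atan2(r sinθ, d + r cosθ).
Differentiating tanφ: φ̇ = rω(d cosθ + r)/(d² + r² + 2dr cosθ).
d² + r² + 2dr cosθ = |CA|² = 0.00532651 m²;  d cosθ + r = -0.027785 m.
|ω_lever| = |0.0621·15.8·-0.027785| / 0.00532651 = 5.1181 rad/s.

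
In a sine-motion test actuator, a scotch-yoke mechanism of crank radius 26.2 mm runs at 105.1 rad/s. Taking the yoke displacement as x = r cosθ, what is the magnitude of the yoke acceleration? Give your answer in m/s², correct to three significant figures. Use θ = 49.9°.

ω = 105.1 rad/s
x = r cosθ ⇒ ẍ = −rω² cosθ (ω constant).
|a| = rω²|cosθ| = 0.0262·(105.1)²·|cos 49.9°| = 186.41 m/s².

186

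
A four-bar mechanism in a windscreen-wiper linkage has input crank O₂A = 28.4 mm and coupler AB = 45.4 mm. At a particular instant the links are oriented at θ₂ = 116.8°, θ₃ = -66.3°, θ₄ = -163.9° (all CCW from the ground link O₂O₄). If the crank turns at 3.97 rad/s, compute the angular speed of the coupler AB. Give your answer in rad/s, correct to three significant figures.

ω₂ = 3.97 rad/s
Differentiating the loop-closure r₂e^{iθ₂}+r₃e^{iθ₃}=r₁+r₄e^{iθ₄} gives r₂ω₂e^{iθ₂}+r₃ω₃e^{iθ₃}=r₄ω₄e^{iθ₄}.
Eliminating the other unknown: ω₃ = r₂ω₂ sin(θ₄−θ₂) / [r₃ sin(θ₃−θ₄)].
Numerator sine = +0.98261; denominator sine = +0.99122.
Result = 0.0284·3.97·(+0.98261) / (0.0454·(+0.99122)) = +2.4619 rad/s; magnitude 2.4619 rad/s.

2.46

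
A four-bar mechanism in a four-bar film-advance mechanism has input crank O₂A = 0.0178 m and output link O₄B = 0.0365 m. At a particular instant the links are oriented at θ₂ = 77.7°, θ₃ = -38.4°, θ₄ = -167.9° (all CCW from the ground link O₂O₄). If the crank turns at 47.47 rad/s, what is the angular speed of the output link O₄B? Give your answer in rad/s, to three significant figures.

26.9

ω₂ = 47.47 rad/s
Differentiating the loop-closure r₂e^{iθ₂}+r₃e^{iθ₃}=r₁+r₄e^{iθ₄} gives r₂ω₂e^{iθ₂}+r₃ω₃e^{iθ₃}=r₄ω₄e^{iθ₄}.
Eliminating the other unknown: ω₄ = r₂ω₂ sin(θ₂−θ₃) / [r₄ sin(θ₄−θ₃)].
Numerator sine = +0.89803; denominator sine = -0.77162.
Result = 0.0178·47.47·(+0.89803) / (0.0365·(-0.77162)) = -26.942 rad/s; magnitude 26.942 rad/s.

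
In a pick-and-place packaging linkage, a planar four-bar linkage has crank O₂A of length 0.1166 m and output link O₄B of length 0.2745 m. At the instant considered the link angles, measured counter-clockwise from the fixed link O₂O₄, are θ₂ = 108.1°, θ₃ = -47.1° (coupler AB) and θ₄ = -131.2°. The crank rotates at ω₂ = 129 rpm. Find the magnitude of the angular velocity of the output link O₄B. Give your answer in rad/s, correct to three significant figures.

2.42

ω₂ = 13.51 rad/s (from 129 rpm).
Differentiating the loop-closure r₂e^{iθ₂}+r₃e^{iθ₃}=r₁+r₄e^{iθ₄} gives r₂ω₂e^{iθ₂}+r₃ω₃e^{iθ₃}=r₄ω₄e^{iθ₄}.
Eliminating the other unknown: ω₄ = r₂ω₂ sin(θ₂−θ₃) / [r₄ sin(θ₄−θ₃)].
Numerator sine = +0.41945; denominator sine = -0.99470.
Result = 0.1166·13.51·(+0.41945) / (0.2745·(-0.99470)) = -2.4197 rad/s; magnitude 2.4197 rad/s.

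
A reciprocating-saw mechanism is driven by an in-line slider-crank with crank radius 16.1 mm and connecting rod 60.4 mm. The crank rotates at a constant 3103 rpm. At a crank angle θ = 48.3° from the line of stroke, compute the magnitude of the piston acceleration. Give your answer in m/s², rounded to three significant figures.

1090

ω = 2π·3103/60 = 324.9 rad/s
x(θ) = r cosθ + √(L² − r² sin²θ); with ω constant, a = ω²·d²x/dθ².
d²x/dθ² = −r cosθ − r²(cos2θ)/√u − r⁴ sin²2θ/(4u^{3/2}),  u = L² − r² sin²θ = 0.00350366 m².
Substituting r = 0.0161 m, L = 0.0604 m, θ = 48.3°: d²x/dθ² = -0.010287 m.
a = ω²·d²x/dθ² = (324.9)²·(-0.010287) = -1086.2 m/s²;  |a| = 1086.2 m/s².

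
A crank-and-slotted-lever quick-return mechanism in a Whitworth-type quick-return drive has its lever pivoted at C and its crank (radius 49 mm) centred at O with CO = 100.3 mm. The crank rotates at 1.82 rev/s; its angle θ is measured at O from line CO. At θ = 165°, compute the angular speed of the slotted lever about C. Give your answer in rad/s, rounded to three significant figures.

ω = 11.44 rad/s (from 1.82 rev/s).
Crank pin A relative to C: A = (d + r cosθ, r sinθ); lever angle φ = atan2(r sinθ, d + r cosθ).
Differentiating tanφ: φ̇ = rω(d cosθ + r)/(d² + r² + 2dr cosθ).
d² + r² + 2dr cosθ = |CA|² = 0.00296662 m²;  d cosθ + r = -0.047882 m.
|ω_lever| = |0.049·11.44·-0.047882| / 0.00296662 = 9.044 rad/s.

9.04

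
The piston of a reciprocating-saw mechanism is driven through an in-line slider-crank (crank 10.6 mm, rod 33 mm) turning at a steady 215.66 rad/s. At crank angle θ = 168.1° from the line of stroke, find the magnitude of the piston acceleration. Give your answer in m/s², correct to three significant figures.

337

ω = 215.7 rad/s
x(θ) = r cosθ + √(L² − r² sin²θ); with ω constant, a = ω²·d²x/dθ².
d²x/dθ² = −r cosθ − r²(cos2θ)/√u − r⁴ sin²2θ/(4u^{3/2}),  u = L² − r² sin²θ = 0.00108422 m².
Substituting r = 0.0106 m, L = 0.033 m, θ = 168.1°: d²x/dθ² = +0.0072356 m.
a = ω²·d²x/dθ² = (215.7)²·(+0.0072356) = +336.52 m/s²;  |a| = 336.52 m/s².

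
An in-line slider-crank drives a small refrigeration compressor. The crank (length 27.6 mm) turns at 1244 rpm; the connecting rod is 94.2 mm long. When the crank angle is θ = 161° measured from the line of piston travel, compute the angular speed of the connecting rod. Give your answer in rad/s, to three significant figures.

ω = 130.3 rad/s (converted from 1244 rpm).
The rod makes angle φ with the slider axis where L sinφ = r sinθ; differentiating, L cosφ·φ̇ = r ω cosθ.
L cosφ = √(L² − r² sin²θ) = 0.09377 m.
|ω_rod| = r ω |cosθ| / √(L² − r² sin²θ) = 0.0276·130.3·0.94552/0.09377 = 36.255 rad/s.

36.3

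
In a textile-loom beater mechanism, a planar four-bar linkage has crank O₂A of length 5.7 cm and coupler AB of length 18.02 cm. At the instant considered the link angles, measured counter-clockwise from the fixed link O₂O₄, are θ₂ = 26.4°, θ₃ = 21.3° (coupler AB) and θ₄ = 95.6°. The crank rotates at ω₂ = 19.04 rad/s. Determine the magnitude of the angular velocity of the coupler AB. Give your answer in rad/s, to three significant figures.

ω₂ = 19.04 rad/s
Differentiating the loop-closure r₂e^{iθ₂}+r₃e^{iθ₃}=r₁+r₄e^{iθ₄} gives r₂ω₂e^{iθ₂}+r₃ω₃e^{iθ₃}=r₄ω₄e^{iθ₄}.
Eliminating the other unknown: ω₃ = r₂ω₂ sin(θ₄−θ₂) / [r₃ sin(θ₃−θ₄)].
Numerator sine = +0.93483; denominator sine = -0.96269.
Result = 0.057·19.04·(+0.93483) / (0.1802·(-0.96269)) = -5.8483 rad/s; magnitude 5.8483 rad/s.

5.85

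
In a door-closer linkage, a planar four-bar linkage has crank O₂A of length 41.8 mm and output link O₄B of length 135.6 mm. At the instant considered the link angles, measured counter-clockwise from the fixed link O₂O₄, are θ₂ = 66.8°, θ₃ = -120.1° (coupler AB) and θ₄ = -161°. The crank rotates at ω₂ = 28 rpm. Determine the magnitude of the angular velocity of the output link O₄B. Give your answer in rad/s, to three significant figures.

ω₂ = 2.932 rad/s (from 28 rpm).
Differentiating the loop-closure r₂e^{iθ₂}+r₃e^{iθ₃}=r₁+r₄e^{iθ₄} gives r₂ω₂e^{iθ₂}+r₃ω₃e^{iθ₃}=r₄ω₄e^{iθ₄}.
Eliminating the other unknown: ω₄ = r₂ω₂ sin(θ₂−θ₃) / [r₄ sin(θ₄−θ₃)].
Numerator sine = -0.12014; denominator sine = -0.65474.
Result = 0.0418·2.932·(-0.12014) / (0.1356·(-0.65474)) = +0.16585 rad/s; magnitude 0.16585 rad/s.

0.166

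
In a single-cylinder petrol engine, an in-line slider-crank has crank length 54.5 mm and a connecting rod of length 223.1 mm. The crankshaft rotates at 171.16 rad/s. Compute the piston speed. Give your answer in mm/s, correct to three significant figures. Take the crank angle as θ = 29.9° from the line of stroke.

ω = 171.2 rad/s
For an in-line slider-crank, x = r cosθ + √(L² − r² sin²θ), so v = −rω sinθ·[1 + r cosθ/√(L² − r² sin²θ)].
With r = 0.0545 m, L = 0.2231 m, θ = 29.9°: √(L² − r² sin²θ) = 0.22144 m.
v = −0.0545·171.2·0.49849·[1 + 0.0545·0.86690/0.22144] = -5.6421 m/s.
|v| = 5.6421 m/s = 5642.1 mm/s.

5640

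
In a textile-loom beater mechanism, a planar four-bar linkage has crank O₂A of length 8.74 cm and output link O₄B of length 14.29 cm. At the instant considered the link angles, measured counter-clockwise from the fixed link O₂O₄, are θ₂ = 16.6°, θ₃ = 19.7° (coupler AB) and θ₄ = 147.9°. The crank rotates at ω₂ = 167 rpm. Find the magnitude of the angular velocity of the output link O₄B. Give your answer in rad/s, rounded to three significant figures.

0.736

ω₂ = 17.49 rad/s (from 167 rpm).
Differentiating the loop-closure r₂e^{iθ₂}+r₃e^{iθ₃}=r₁+r₄e^{iθ₄} gives r₂ω₂e^{iθ₂}+r₃ω₃e^{iθ₃}=r₄ω₄e^{iθ₄}.
Eliminating the other unknown: ω₄ = r₂ω₂ sin(θ₂−θ₃) / [r₄ sin(θ₄−θ₃)].
Numerator sine = -0.05408; denominator sine = +0.78586.
Result = 0.0874·17.49·(-0.05408) / (0.1429·(+0.78586)) = -0.73605 rad/s; magnitude 0.73605 rad/s.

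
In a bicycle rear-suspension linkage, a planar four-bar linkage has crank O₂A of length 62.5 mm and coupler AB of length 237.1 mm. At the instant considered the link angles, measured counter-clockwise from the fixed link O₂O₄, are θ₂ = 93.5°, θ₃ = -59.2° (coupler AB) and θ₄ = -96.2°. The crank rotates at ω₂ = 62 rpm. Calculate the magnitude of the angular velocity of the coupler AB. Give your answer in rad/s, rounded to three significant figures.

ω₂ = 6.493 rad/s (from 62 rpm).
Differentiating the loop-closure r₂e^{iθ₂}+r₃e^{iθ₃}=r₁+r₄e^{iθ₄} gives r₂ω₂e^{iθ₂}+r₃ω₃e^{iθ₃}=r₄ω₄e^{iθ₄}.
Eliminating the other unknown: ω₃ = r₂ω₂ sin(θ₄−θ₂) / [r₃ sin(θ₃−θ₄)].
Numerator sine = +0.16849; denominator sine = +0.60182.
Result = 0.0625·6.493·(+0.16849) / (0.2371·(+0.60182)) = +0.47916 rad/s; magnitude 0.47916 rad/s.

0.479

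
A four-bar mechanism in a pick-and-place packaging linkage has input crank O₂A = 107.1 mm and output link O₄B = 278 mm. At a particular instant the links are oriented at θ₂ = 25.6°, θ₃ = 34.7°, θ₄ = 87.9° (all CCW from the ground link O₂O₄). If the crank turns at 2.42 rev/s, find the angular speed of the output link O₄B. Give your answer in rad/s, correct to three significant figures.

1.16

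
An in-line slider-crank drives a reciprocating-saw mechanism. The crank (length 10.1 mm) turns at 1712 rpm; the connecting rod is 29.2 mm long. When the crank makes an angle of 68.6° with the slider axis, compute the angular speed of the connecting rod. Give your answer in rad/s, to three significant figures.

ω = 179.3 rad/s (converted from 1712 rpm).
The rod makes angle φ with the slider axis where L sinφ = r sinθ; differentiating, L cosφ·φ̇ = r ω cosθ.
L cosφ = √(L² − r² sin²θ) = 0.027644 m.
|ω_rod| = r ω |cosθ| / √(L² − r² sin²θ) = 0.0101·179.3·0.36488/0.027644 = 23.9 rad/s.

23.9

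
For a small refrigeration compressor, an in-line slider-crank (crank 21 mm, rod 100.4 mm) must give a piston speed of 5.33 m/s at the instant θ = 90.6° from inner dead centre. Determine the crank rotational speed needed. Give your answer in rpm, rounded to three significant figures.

2430

For an in-line slider-crank, |v_piston| = rω|sinθ|·[1 + r cosθ/√(L² − r² sin²θ)].
With r = 0.021 m, L = 0.1004 m, θ = 90.6°: the bracketed kinematic factor |dx/dθ| = 0.020952 m.
ω = v/|dx/dθ| = 5.33/0.020952 = 254.39 rad/s.
N = 60ω/(2π) = 2429.3 rpm.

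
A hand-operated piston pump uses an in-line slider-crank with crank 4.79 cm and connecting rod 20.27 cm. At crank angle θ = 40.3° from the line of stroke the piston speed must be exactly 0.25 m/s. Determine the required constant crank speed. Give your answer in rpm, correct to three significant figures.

For an in-line slider-crank, |v_piston| = rω|sinθ|·[1 + r cosθ/√(L² − r² sin²θ)].
With r = 0.0479 m, L = 0.2027 m, θ = 40.3°: the bracketed kinematic factor |dx/dθ| = 0.036631 m.
ω = v/|dx/dθ| = 0.25/0.036631 = 6.8248 rad/s.
N = 60ω/(2π) = 65.172 rpm.

65.2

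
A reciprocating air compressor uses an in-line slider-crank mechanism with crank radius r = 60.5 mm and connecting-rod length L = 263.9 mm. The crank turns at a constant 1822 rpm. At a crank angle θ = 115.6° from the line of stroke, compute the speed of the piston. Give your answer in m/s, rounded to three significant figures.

9.36

ω = 2π·1822/60 = 190.8 rad/s
For an in-line slider-crank, x = r cosθ + √(L² − r² sin²θ), so v = −rω sinθ·[1 + r cosθ/√(L² − r² sin²θ)].
With r = 0.0605 m, L = 0.2639 m, θ = 115.6°: √(L² − r² sin²θ) = 0.2582 m.
v = −0.0605·190.8·0.90183·[1 + 0.0605·-0.43209/0.2582] = -9.3562 m/s.
|v| = 9.3562 m/s.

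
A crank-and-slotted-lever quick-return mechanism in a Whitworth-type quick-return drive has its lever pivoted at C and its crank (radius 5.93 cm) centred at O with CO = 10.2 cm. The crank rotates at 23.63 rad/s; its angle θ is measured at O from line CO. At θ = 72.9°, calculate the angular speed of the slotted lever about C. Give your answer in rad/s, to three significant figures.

7.16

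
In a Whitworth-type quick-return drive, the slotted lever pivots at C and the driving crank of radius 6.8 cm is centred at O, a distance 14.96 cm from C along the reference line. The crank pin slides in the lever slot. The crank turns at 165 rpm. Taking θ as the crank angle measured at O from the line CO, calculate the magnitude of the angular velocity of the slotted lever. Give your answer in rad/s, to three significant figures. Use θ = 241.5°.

0.230

ω = 17.28 rad/s (from 165 rpm).
Crank pin A relative to C: A = (d + r cosθ, r sinθ); lever angle φ = atan2(r sinθ, d + r cosθ).
Differentiating tanφ: φ̇ = rω(d cosθ + r)/(d² + r² + 2dr cosθ).
d² + r² + 2dr cosθ = |CA|² = 0.0172961 m²;  d cosθ + r = -0.003383 m.
|ω_lever| = |0.068·17.28·-0.003383| / 0.0172961 = 0.22981 rad/s.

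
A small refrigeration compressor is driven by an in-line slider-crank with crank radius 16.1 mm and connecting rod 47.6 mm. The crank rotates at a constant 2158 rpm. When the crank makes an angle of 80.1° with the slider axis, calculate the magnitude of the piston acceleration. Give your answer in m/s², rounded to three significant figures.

135

ω = 2π·2158/60 = 226 rad/s
x(θ) = r cosθ + √(L² − r² sin²θ); with ω constant, a = ω²·d²x/dθ².
d²x/dθ² = −r cosθ − r²(cos2θ)/√u − r⁴ sin²2θ/(4u^{3/2}),  u = L² − r² sin²θ = 0.00201421 m².
Substituting r = 0.0161 m, L = 0.0476 m, θ = 80.1°: d²x/dθ² = +0.0026448 m.
a = ω²·d²x/dθ² = (226)²·(+0.0026448) = +135.07 m/s²;  |a| = 135.07 m/s².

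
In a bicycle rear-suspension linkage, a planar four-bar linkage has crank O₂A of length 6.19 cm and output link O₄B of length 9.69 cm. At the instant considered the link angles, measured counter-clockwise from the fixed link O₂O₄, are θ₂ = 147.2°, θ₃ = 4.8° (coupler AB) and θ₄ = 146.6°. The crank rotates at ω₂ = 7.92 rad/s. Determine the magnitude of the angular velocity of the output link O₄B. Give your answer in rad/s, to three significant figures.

4.99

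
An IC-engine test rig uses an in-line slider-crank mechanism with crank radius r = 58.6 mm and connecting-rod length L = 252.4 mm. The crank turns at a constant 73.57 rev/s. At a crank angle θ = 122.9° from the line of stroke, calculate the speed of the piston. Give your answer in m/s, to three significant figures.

19.8

ω = 2π·73.6 = 462.3 rad/s
For an in-line slider-crank, x = r cosθ + √(L² − r² sin²θ), so v = −rω sinθ·[1 + r cosθ/√(L² − r² sin²θ)].
With r = 0.0586 m, L = 0.2524 m, θ = 122.9°: √(L² − r² sin²θ) = 0.24756 m.
v = −0.0586·462.3·0.83962·[1 + 0.0586·-0.54317/0.24756] = -19.819 m/s.
|v| = 19.819 m/s.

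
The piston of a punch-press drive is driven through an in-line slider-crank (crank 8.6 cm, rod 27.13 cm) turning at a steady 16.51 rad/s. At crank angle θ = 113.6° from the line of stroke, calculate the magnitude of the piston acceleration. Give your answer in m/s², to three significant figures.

ω = 16.51 rad/s
x(θ) = r cosθ + √(L² − r² sin²θ); with ω constant, a = ω²·d²x/dθ².
d²x/dθ² = −r cosθ − r²(cos2θ)/√u − r⁴ sin²2θ/(4u^{3/2}),  u = L² − r² sin²θ = 0.0673931 m².
Substituting r = 0.086 m, L = 0.2713 m, θ = 113.6°: d²x/dθ² = +0.053366 m.
a = ω²·d²x/dθ² = (16.51)²·(+0.053366) = +14.547 m/s²;  |a| = 14.547 m/s².

14.5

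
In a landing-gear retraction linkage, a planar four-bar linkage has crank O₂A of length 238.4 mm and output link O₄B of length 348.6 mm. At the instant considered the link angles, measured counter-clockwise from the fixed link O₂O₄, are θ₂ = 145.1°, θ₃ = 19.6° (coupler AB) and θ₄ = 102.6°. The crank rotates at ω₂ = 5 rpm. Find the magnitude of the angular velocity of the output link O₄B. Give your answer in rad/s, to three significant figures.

0.294

ω₂ = 0.5236 rad/s (from 5 rpm).
Differentiating the loop-closure r₂e^{iθ₂}+r₃e^{iθ₃}=r₁+r₄e^{iθ₄} gives r₂ω₂e^{iθ₂}+r₃ω₃e^{iθ₃}=r₄ω₄e^{iθ₄}.
Eliminating the other unknown: ω₄ = r₂ω₂ sin(θ₂−θ₃) / [r₄ sin(θ₄−θ₃)].
Numerator sine = +0.81412; denominator sine = +0.99255.
Result = 0.2384·0.5236·(+0.81412) / (0.3486·(+0.99255)) = +0.29371 rad/s; magnitude 0.29371 rad/s.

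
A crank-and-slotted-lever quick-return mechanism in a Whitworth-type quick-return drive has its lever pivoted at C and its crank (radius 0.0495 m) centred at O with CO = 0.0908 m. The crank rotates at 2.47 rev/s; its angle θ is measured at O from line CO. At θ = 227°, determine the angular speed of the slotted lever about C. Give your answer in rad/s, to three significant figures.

ω = 15.52 rad/s (from 2.47 rev/s).
Crank pin A relative to C: A = (d + r cosθ, r sinθ); lever angle φ = atan2(r sinθ, d + r cosθ).
Differentiating tanφ: φ̇ = rω(d cosθ + r)/(d² + r² + 2dr cosθ).
d² + r² + 2dr cosθ = |CA|² = 0.00456427 m²;  d cosθ + r = -0.012425 m.
|ω_lever| = |0.0495·15.52·-0.012425| / 0.00456427 = 2.0913 rad/s.

2.09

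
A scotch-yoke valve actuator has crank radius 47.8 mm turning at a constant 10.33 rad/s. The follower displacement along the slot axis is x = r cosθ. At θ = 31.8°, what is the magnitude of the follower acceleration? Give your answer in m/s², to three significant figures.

ω = 10.33 rad/s
x = r cosθ ⇒ ẍ = −rω² cosθ (ω constant).
|a| = rω²|cosθ| = 0.0478·(10.33)²·|cos 31.8°| = 4.335 m/s².

4.34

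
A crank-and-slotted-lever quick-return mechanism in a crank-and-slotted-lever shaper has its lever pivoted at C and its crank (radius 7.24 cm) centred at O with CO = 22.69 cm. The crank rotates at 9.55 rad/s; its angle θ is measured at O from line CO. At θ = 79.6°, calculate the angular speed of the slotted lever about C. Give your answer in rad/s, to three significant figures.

1.25

ω = 9.55 rad/s
Crank pin A relative to C: A = (d + r cosθ, r sinθ); lever angle φ = atan2(r sinθ, d + r cosθ).
Differentiating tanφ: φ̇ = rω(d cosθ + r)/(d² + r² + 2dr cosθ).
d² + r² + 2dr cosθ = |CA|² = 0.0626563 m²;  d cosθ + r = +0.11336 m.
|ω_lever| = |0.0724·9.55·+0.11336| / 0.0626563 = 1.2509 rad/s.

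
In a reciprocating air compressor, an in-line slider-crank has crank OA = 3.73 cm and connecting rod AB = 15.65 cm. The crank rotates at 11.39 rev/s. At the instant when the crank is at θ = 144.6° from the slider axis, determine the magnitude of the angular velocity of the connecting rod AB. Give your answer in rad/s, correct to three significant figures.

14.0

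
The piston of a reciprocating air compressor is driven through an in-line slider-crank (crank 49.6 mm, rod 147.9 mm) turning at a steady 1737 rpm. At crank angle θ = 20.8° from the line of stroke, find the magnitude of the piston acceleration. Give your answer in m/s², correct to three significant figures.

ω = 2π·1737/60 = 181.9 rad/s
x(θ) = r cosθ + √(L² − r² sin²θ); with ω constant, a = ω²·d²x/dθ².
d²x/dθ² = −r cosθ − r²(cos2θ)/√u − r⁴ sin²2θ/(4u^{3/2}),  u = L² − r² sin²θ = 0.0215642 m².
Substituting r = 0.0496 m, L = 0.1479 m, θ = 20.8°: d²x/dθ² = -0.059106 m.
a = ω²·d²x/dθ² = (181.9)²·(-0.059106) = -1955.6 m/s²;  |a| = 1955.6 m/s².

1960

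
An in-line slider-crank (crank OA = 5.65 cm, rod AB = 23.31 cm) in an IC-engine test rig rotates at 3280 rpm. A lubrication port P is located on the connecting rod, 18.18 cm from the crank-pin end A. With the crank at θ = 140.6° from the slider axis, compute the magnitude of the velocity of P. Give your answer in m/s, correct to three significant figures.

11.0

ω = 343.5 rad/s.  Crank-pin speed |V_A| = rω = 19.407 m/s, perpendicular to OA.
Rod angle: sinφ = −(r/L) sinθ ⇒ φ = -8.850°; ω_rod = −rω cosθ/√(L²−r²sin²θ) = +65.109 rad/s.
V_P = V_A + ω_rod × AP, with AP = 0.1818 m along the rod.
Components: V_Px = −rω sinθ − a·ω_rod·sinφ = -10.497 m/s;  V_Py = rω cosθ + a·ω_rod·cosφ = -3.3003 m/s.
|V_P| = √(V_Px² + V_Py²) = 11.004 m/s.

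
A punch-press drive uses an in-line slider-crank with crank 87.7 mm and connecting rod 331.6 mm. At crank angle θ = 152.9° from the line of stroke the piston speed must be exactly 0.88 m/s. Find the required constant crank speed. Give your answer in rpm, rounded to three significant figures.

276

For an in-line slider-crank, |v_piston| = rω|sinθ|·[1 + r cosθ/√(L² − r² sin²θ)].
With r = 0.0877 m, L = 0.3316 m, θ = 152.9°: the bracketed kinematic factor |dx/dθ| = 0.030476 m.
ω = v/|dx/dθ| = 0.88/0.030476 = 28.875 rad/s.
N = 60ω/(2π) = 275.74 rpm.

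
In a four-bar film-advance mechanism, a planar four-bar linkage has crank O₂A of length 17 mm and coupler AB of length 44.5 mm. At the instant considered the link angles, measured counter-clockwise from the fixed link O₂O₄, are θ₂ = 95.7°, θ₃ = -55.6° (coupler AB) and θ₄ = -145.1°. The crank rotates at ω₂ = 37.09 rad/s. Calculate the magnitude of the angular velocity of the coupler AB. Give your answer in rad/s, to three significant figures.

12.4

ω₂ = 37.09 rad/s
Differentiating the loop-closure r₂e^{iθ₂}+r₃e^{iθ₃}=r₁+r₄e^{iθ₄} gives r₂ω₂e^{iθ₂}+r₃ω₃e^{iθ₃}=r₄ω₄e^{iθ₄}.
Eliminating the other unknown: ω₃ = r₂ω₂ sin(θ₄−θ₂) / [r₃ sin(θ₃−θ₄)].
Numerator sine = +0.87292; denominator sine = +0.99996.
Result = 0.017·37.09·(+0.87292) / (0.0445·(+0.99996)) = +12.369 rad/s; magnitude 12.369 rad/s.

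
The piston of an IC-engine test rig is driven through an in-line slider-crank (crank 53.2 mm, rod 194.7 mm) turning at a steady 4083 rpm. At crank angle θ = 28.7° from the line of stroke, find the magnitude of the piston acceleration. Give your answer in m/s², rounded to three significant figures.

10000

ω = 2π·4083/60 = 427.6 rad/s
x(θ) = r cosθ + √(L² − r² sin²θ); with ω constant, a = ω²·d²x/dθ².
d²x/dθ² = −r cosθ − r²(cos2θ)/√u − r⁴ sin²2θ/(4u^{3/2}),  u = L² − r² sin²θ = 0.0372554 m².
Substituting r = 0.0532 m, L = 0.1947 m, θ = 28.7°: d²x/dθ² = -0.054762 m.
a = ω²·d²x/dθ² = (427.6)²·(-0.054762) = -10011 m/s²;  |a| = 10011 m/s².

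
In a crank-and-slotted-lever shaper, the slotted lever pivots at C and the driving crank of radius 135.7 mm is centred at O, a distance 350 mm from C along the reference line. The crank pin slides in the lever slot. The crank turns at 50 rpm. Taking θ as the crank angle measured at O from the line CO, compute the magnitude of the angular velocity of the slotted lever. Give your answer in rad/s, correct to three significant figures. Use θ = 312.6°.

1.29

ω = 5.236 rad/s (from 50 rpm).
Crank pin A relative to C: A = (d + r cosθ, r sinθ); lever angle φ = atan2(r sinθ, d + r cosθ).
Differentiating tanφ: φ̇ = rω(d cosθ + r)/(d² + r² + 2dr cosθ).
d² + r² + 2dr cosθ = |CA|² = 0.205211 m²;  d cosθ + r = +0.37261 m.
|ω_lever| = |0.1357·5.236·+0.37261| / 0.205211 = 1.2901 rad/s.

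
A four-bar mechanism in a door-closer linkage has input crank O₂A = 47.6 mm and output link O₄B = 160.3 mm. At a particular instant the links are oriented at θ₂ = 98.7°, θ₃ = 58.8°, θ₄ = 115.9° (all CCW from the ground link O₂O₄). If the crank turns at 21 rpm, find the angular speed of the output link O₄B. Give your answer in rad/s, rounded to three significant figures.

0.499

ω₂ = 2.199 rad/s (from 21 rpm).
Differentiating the loop-closure r₂e^{iθ₂}+r₃e^{iθ₃}=r₁+r₄e^{iθ₄} gives r₂ω₂e^{iθ₂}+r₃ω₃e^{iθ₃}=r₄ω₄e^{iθ₄}.
Eliminating the other unknown: ω₄ = r₂ω₂ sin(θ₂−θ₃) / [r₄ sin(θ₄−θ₃)].
Numerator sine = +0.64145; denominator sine = +0.83962.
Result = 0.0476·2.199·(+0.64145) / (0.1603·(+0.83962)) = +0.49889 rad/s; magnitude 0.49889 rad/s.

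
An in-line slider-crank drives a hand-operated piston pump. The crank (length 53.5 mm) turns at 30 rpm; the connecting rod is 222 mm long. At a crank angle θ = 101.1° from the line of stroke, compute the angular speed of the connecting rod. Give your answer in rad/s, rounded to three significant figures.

ω = 3.142 rad/s (converted from 30 rpm).
The rod makes angle φ with the slider axis where L sinφ = r sinθ; differentiating, L cosφ·φ̇ = r ω cosθ.
L cosφ = √(L² − r² sin²θ) = 0.2157 m.
|ω_rod| = r ω |cosθ| / √(L² − r² sin²θ) = 0.0535·3.142·0.19252/0.2157 = 0.15001 rad/s.

0.150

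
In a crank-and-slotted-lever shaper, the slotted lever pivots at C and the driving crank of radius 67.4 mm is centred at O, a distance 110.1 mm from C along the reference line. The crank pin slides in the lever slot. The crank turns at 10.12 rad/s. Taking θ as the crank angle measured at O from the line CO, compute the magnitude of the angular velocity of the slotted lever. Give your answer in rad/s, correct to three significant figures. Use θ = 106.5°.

ω = 10.12 rad/s
Crank pin A relative to C: A = (d + r cosθ, r sinθ); lever angle φ = atan2(r sinθ, d + r cosθ).
Differentiating tanφ: φ̇ = rω(d cosθ + r)/(d² + r² + 2dr cosθ).
d² + r² + 2dr cosθ = |CA|² = 0.0124496 m²;  d cosθ + r = +0.03613 m.
|ω_lever| = |0.0674·10.12·+0.03613| / 0.0124496 = 1.9795 rad/s.

1.98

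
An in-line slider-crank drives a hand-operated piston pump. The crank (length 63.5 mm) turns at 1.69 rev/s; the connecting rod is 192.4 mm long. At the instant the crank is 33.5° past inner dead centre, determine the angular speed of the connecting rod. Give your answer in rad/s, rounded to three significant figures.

2.97

ω = 10.62 rad/s (converted from 1.69 rev/s).
The rod makes angle φ with the slider axis where L sinφ = r sinθ; differentiating, L cosφ·φ̇ = r ω cosθ.
L cosφ = √(L² − r² sin²θ) = 0.18918 m.
|ω_rod| = r ω |cosθ| / √(L² − r² sin²θ) = 0.0635·10.62·0.83389/0.18918 = 2.9721 rad/s.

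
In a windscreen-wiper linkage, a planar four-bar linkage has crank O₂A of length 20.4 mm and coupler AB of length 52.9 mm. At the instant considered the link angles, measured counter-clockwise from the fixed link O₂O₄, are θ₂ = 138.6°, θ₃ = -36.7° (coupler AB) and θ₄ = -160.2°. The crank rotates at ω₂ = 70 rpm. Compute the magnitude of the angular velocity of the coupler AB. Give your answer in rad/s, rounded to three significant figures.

2.97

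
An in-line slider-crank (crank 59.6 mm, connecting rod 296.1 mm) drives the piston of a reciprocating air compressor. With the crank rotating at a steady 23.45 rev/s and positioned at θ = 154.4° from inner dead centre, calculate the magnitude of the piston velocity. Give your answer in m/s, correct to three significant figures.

3.10

ω = 2π·23.4 = 147.3 rad/s
For an in-line slider-crank, x = r cosθ + √(L² − r² sin²θ), so v = −rω sinθ·[1 + r cosθ/√(L² − r² sin²θ)].
With r = 0.0596 m, L = 0.2961 m, θ = 154.4°: √(L² − r² sin²θ) = 0.29498 m.
v = −0.0596·147.3·0.43209·[1 + 0.0596·-0.90183/0.29498] = -3.103 m/s.
|v| = 3.103 m/s.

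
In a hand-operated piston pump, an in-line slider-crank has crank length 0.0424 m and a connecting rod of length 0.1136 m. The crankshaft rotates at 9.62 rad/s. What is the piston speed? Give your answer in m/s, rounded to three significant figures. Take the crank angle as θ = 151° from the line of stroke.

ω = 9.62 rad/s
For an in-line slider-crank, x = r cosθ + √(L² − r² sin²θ), so v = −rω sinθ·[1 + r cosθ/√(L² − r² sin²θ)].
With r = 0.0424 m, L = 0.1136 m, θ = 151°: √(L² − r² sin²θ) = 0.11172 m.
v = −0.0424·9.62·0.48481·[1 + 0.0424·-0.87462/0.11172] = -0.13211 m/s.
|v| = 0.13211 m/s.

0.132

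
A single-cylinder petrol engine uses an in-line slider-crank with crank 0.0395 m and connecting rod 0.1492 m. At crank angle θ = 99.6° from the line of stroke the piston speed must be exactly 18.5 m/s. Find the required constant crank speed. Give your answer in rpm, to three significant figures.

4750

For an in-line slider-crank, |v_piston| = rω|sinθ|·[1 + r cosθ/√(L² − r² sin²θ)].
With r = 0.0395 m, L = 0.1492 m, θ = 99.6°: the bracketed kinematic factor |dx/dθ| = 0.037166 m.
ω = v/|dx/dθ| = 18.5/0.037166 = 497.77 rad/s.
N = 60ω/(2π) = 4753.4 rpm.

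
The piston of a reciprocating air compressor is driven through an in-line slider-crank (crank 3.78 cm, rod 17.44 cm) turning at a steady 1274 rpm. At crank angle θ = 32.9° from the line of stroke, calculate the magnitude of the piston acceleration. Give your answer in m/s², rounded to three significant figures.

ω = 2π·1274/60 = 133.4 rad/s
x(θ) = r cosθ + √(L² − r² sin²θ); with ω constant, a = ω²·d²x/dθ².
d²x/dθ² = −r cosθ − r²(cos2θ)/√u − r⁴ sin²2θ/(4u^{3/2}),  u = L² − r² sin²θ = 0.0299938 m².
Substituting r = 0.0378 m, L = 0.1744 m, θ = 32.9°: d²x/dθ² = -0.035201 m.
a = ω²·d²x/dθ² = (133.4)²·(-0.035201) = -626.55 m/s²;  |a| = 626.55 m/s².

627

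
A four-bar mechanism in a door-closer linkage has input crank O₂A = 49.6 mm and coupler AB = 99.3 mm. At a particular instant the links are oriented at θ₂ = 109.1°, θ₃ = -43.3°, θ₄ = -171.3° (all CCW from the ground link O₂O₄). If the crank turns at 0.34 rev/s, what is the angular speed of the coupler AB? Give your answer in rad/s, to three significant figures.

ω₂ = 2.136 rad/s (from 0.34 rev/s).
Differentiating the loop-closure r₂e^{iθ₂}+r₃e^{iθ₃}=r₁+r₄e^{iθ₄} gives r₂ω₂e^{iθ₂}+r₃ω₃e^{iθ₃}=r₄ω₄e^{iθ₄}.
Eliminating the other unknown: ω₃ = r₂ω₂ sin(θ₄−θ₂) / [r₃ sin(θ₃−θ₄)].
Numerator sine = +0.98357; denominator sine = +0.78801.
Result = 0.0496·2.136·(+0.98357) / (0.0993·(+0.78801)) = +1.3319 rad/s; magnitude 1.3319 rad/s.

1.33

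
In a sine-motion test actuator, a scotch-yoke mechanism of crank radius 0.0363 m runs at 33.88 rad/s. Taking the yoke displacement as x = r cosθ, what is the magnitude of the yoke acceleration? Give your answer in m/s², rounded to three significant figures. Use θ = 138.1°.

31.0

ω = 33.88 rad/s
x = r cosθ ⇒ ẍ = −rω² cosθ (ω constant).
|a| = rω²|cosθ| = 0.0363·(33.88)²·|cos 138.1°| = 31.013 m/s².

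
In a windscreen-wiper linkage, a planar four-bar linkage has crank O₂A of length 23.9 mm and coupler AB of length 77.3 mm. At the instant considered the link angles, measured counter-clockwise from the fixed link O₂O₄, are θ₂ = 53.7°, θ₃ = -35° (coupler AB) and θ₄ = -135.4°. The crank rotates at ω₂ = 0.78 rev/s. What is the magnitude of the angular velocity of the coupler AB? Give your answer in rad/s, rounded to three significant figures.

0.244

ω₂ = 4.901 rad/s (from 0.78 rev/s).
Differentiating the loop-closure r₂e^{iθ₂}+r₃e^{iθ₃}=r₁+r₄e^{iθ₄} gives r₂ω₂e^{iθ₂}+r₃ω₃e^{iθ₃}=r₄ω₄e^{iθ₄}.
Eliminating the other unknown: ω₃ = r₂ω₂ sin(θ₄−θ₂) / [r₃ sin(θ₃−θ₄)].
Numerator sine = +0.15816; denominator sine = +0.98357.
Result = 0.0239·4.901·(+0.15816) / (0.0773·(+0.98357)) = +0.24366 rad/s; magnitude 0.24366 rad/s.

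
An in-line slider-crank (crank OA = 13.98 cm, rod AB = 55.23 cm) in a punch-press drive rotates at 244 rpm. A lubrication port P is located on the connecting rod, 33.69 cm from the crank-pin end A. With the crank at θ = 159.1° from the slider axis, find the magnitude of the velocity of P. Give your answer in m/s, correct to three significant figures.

1.70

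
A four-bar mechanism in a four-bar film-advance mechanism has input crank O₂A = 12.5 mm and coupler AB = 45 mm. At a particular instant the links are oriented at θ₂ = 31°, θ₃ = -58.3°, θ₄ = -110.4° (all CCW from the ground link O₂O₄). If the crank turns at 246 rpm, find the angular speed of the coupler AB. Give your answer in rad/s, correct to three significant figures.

5.66

ω₂ = 25.76 rad/s (from 246 rpm).
Differentiating the loop-closure r₂e^{iθ₂}+r₃e^{iθ₃}=r₁+r₄e^{iθ₄} gives r₂ω₂e^{iθ₂}+r₃ω₃e^{iθ₃}=r₄ω₄e^{iθ₄}.
Eliminating the other unknown: ω₃ = r₂ω₂ sin(θ₄−θ₂) / [r₃ sin(θ₃−θ₄)].
Numerator sine = -0.62388; denominator sine = +0.78908.
Result = 0.0125·25.76·(-0.62388) / (0.045·(+0.78908)) = -5.6577 rad/s; magnitude 5.6577 rad/s.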